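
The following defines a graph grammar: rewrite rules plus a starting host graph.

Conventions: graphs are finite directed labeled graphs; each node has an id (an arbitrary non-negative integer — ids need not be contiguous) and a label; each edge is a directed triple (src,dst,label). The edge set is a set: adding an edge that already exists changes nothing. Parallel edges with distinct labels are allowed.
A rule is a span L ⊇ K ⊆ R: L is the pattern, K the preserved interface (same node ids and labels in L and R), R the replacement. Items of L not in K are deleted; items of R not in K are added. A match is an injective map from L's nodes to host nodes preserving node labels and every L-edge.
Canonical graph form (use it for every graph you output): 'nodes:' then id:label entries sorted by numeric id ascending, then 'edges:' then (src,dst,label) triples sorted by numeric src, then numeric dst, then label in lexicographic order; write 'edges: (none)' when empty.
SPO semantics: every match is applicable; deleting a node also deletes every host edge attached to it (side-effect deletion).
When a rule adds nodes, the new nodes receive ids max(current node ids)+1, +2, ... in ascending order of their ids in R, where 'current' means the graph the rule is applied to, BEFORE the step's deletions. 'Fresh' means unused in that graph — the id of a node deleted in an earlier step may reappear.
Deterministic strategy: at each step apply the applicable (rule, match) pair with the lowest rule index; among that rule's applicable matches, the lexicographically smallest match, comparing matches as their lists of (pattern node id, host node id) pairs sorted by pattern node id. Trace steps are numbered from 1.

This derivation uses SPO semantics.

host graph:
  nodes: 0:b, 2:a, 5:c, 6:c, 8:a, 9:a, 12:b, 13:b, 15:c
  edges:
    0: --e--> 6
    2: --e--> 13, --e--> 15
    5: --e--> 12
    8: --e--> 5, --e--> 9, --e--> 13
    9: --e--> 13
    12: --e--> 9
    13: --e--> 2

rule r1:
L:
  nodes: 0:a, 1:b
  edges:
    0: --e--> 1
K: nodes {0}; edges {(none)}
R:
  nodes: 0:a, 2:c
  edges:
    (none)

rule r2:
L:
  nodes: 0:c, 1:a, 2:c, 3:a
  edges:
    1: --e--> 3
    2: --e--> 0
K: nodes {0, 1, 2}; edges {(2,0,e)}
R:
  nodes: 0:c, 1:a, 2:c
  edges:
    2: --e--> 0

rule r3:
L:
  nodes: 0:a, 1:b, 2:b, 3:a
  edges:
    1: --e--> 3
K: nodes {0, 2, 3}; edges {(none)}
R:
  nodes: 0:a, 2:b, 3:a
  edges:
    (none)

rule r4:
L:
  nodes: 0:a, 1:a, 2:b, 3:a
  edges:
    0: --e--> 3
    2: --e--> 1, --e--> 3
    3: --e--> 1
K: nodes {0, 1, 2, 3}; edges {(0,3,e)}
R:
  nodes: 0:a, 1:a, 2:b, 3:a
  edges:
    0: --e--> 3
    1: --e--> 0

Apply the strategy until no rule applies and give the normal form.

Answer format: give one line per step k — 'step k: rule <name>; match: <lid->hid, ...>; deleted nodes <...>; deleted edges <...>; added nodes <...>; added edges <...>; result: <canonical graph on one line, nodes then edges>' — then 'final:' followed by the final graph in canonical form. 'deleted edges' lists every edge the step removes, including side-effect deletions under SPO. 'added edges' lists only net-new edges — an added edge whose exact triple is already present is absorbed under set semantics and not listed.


step 1: rule r1; match: 0->2, 1->13; deleted nodes 13; deleted edges (2,13,e); (8,13,e); (9,13,e); (13,2,e); added nodes 16; added edges (none); result: nodes: 0:b, 2:a, 5:c, 6:c, 8:a, 9:a, 12:b, 15:c, 16:c edges: (0,6,e); (2,15,e); (5,12,e); (8,5,e); (8,9,e); (12,9,e)
step 2: rule r3; match: 0->2, 1->12, 2->0, 3->9; deleted nodes 12; deleted edges (5,12,e); (12,9,e); added nodes (none); added edges (none); result: nodes: 0:b, 2:a, 5:c, 6:c, 8:a, 9:a, 15:c, 16:c edges: (0,6,e); (2,15,e); (8,5,e); (8,9,e)
final:
nodes: 0:b, 2:a, 5:c, 6:c, 8:a, 9:a, 15:c, 16:c
edges: (0,6,e); (2,15,e); (8,5,e); (8,9,e)


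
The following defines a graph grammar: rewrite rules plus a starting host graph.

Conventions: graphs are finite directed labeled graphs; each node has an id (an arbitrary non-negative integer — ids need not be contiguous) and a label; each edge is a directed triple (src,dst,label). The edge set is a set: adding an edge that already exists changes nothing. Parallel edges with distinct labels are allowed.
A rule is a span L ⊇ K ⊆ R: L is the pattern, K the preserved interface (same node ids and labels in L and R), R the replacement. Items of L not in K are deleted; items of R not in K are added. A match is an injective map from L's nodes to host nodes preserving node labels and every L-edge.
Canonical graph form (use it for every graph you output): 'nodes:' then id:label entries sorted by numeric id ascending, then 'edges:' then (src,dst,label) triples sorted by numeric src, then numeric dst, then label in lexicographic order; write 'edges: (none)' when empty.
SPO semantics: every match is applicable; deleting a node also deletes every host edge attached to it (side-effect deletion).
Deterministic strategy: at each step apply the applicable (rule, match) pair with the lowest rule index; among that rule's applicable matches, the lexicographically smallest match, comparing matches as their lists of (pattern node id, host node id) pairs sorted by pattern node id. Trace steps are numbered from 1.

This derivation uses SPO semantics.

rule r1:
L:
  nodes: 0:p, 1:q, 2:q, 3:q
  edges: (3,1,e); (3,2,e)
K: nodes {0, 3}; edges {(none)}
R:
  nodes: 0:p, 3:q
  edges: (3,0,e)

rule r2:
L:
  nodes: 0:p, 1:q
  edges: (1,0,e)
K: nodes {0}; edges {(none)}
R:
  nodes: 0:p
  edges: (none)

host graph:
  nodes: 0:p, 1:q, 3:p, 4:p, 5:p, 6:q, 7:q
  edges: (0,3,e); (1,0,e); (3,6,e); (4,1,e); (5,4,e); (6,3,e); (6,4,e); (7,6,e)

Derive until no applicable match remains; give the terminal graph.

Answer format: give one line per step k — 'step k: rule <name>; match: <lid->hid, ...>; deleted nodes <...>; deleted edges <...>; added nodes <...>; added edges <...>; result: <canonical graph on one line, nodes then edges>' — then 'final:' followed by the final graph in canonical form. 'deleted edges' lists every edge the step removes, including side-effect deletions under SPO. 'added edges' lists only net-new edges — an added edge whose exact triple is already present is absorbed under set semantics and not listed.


step 1: rule r2; match: 0->0, 1->1; deleted nodes 1; deleted edges (1,0,e); (4,1,e); added nodes (none); added edges (none); result: nodes: 0:p, 3:p, 4:p, 5:p, 6:q, 7:q edges: (0,3,e); (3,6,e); (5,4,e); (6,3,e); (6,4,e); (7,6,e)
step 2: rule r2; match: 0->3, 1->6; deleted nodes 6; deleted edges (3,6,e); (6,3,e); (6,4,e); (7,6,e); added nodes (none); added edges (none); result: nodes: 0:p, 3:p, 4:p, 5:p, 7:q edges: (0,3,e); (5,4,e)
final:
nodes: 0:p, 3:p, 4:p, 5:p, 7:q
edges: (0,3,e); (5,4,e)


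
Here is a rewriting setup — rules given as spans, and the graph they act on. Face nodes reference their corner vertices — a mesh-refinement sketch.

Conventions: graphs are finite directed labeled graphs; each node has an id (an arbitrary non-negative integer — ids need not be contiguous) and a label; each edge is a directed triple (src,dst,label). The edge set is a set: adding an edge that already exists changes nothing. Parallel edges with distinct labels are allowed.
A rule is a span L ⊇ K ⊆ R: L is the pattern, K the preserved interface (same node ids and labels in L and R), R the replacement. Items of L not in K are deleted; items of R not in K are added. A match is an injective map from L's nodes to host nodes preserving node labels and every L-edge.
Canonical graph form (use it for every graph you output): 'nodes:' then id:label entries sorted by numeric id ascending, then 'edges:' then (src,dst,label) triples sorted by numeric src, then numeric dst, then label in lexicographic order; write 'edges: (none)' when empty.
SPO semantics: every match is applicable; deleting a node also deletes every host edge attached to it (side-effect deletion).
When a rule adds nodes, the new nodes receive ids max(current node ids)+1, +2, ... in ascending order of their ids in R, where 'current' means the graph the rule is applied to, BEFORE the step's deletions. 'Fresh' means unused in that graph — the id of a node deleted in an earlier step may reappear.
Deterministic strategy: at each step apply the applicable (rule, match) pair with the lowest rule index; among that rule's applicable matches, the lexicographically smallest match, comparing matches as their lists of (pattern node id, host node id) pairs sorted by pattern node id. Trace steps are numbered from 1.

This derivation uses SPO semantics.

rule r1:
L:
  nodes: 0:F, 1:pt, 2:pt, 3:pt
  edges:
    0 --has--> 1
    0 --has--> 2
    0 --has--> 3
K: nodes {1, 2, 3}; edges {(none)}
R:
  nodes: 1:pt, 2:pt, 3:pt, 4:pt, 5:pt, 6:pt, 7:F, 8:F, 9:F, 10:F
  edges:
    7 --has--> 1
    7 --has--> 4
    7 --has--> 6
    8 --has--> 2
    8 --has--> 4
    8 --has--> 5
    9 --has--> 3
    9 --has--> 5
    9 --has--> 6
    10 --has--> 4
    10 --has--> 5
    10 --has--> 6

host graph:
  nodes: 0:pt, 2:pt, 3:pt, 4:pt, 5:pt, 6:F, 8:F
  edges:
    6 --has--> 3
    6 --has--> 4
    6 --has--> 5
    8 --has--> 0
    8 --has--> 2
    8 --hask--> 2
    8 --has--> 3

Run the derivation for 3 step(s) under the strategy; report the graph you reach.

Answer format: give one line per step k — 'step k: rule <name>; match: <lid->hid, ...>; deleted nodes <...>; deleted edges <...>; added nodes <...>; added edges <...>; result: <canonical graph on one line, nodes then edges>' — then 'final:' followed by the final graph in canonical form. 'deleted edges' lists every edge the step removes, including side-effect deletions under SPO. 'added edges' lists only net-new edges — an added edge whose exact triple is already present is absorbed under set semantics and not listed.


step 1: rule r1; match: 0->6, 1->3, 2->4, 3->5; deleted nodes 6; deleted edges (6,3,has); (6,4,has); (6,5,has); added nodes 9, 10, 11, 12, 13, 14, 15; added edges (12,3,has); (12,9,has); (12,11,has); (13,4,has); (13,9,has); (13,10,has); (14,5,has); (14,10,has); (14,11,has); (15,9,has); (15,10,has); (15,11,has); result: nodes: 0:pt, 2:pt, 3:pt, 4:pt, 5:pt, 8:F, 9:pt, 10:pt, 11:pt, 12:F, 13:F, 14:F, 15:F edges: (8,0,has); (8,2,has); (8,2,hask); (8,3,has); (12,3,has); (12,9,has); (12,11,has); (13,4,has); (13,9,has); (13,10,has); (14,5,has); (14,10,has); (14,11,has); (15,9,has); (15,10,has); (15,11,has)
step 2: rule r1; match: 0->8, 1->0, 2->2, 3->3; deleted nodes 8; deleted edges (8,0,has); (8,2,has); (8,2,hask); (8,3,has); added nodes 16, 17, 18, 19, 20, 21, 22; added edges (19,0,has); (19,16,has); (19,18,has); (20,2,has); (20,16,has); (20,17,has); (21,3,has); (21,17,has); (21,18,has); (22,16,has); (22,17,has); (22,18,has); result: nodes: 0:pt, 2:pt, 3:pt, 4:pt, 5:pt, 9:pt, 10:pt, 11:pt, 12:F, 13:F, 14:F, 15:F, 16:pt, 17:pt, 18:pt, 19:F, 20:F, 21:F, 22:F edges: (12,3,has); (12,9,has); (12,11,has); (13,4,has); (13,9,has); (13,10,has); (14,5,has); (14,10,has); (14,11,has); (15,9,has); (15,10,has); (15,11,has); (19,0,has); (19,16,has); (19,18,has); (20,2,has); (20,16,has); (20,17,has); (21,3,has); (21,17,has); (21,18,has); (22,16,has); (22,17,has); (22,18,has)
step 3: rule r1; match: 0->12, 1->3, 2->9, 3->11; deleted nodes 12; deleted edges (12,3,has); (12,9,has); (12,11,has); added nodes 23, 24, 25, 26, 27, 28, 29; added edges (26,3,has); (26,23,has); (26,25,has); (27,9,has); (27,23,has); (27,24,has); (28,11,has); (28,24,has); (28,25,has); (29,23,has); (29,24,has); (29,25,has); result: nodes: 0:pt, 2:pt, 3:pt, 4:pt, 5:pt, 9:pt, 10:pt, 11:pt, 13:F, 14:F, 15:F, 16:pt, 17:pt, 18:pt, 19:F, 20:F, 21:F, 22:F, 23:pt, 24:pt, 25:pt, 26:F, 27:F, 28:F, 29:F edges: (13,4,has); (13,9,has); (13,10,has); (14,5,has); (14,10,has); (14,11,has); (15,9,has); (15,10,has); (15,11,has); (19,0,has); (19,16,has); (19,18,has); (20,2,has); (20,16,has); (20,17,has); (21,3,has); (21,17,has); (21,18,has); (22,16,has); (22,17,has); (22,18,has); (26,3,has); (26,23,has); (26,25,has); (27,9,has); (27,23,has); (27,24,has); (28,11,has); (28,24,has); (28,25,has); (29,23,has); (29,24,has); (29,25,has)
final:
nodes: 0:pt, 2:pt, 3:pt, 4:pt, 5:pt, 9:pt, 10:pt, 11:pt, 13:F, 14:F, 15:F, 16:pt, 17:pt, 18:pt, 19:F, 20:F, 21:F, 22:F, 23:pt, 24:pt, 25:pt, 26:F, 27:F, 28:F, 29:F
edges: (13,4,has); (13,9,has); (13,10,has); (14,5,has); (14,10,has); (14,11,has); (15,9,has); (15,10,has); (15,11,has); (19,0,has); (19,16,has); (19,18,has); (20,2,has); (20,16,has); (20,17,has); (21,3,has); (21,17,has); (21,18,has); (22,16,has); (22,17,has); (22,18,has); (26,3,has); (26,23,has); (26,25,has); (27,9,has); (27,23,has); (27,24,has); (28,11,has); (28,24,has); (28,25,has); (29,23,has); (29,24,has); (29,25,has)


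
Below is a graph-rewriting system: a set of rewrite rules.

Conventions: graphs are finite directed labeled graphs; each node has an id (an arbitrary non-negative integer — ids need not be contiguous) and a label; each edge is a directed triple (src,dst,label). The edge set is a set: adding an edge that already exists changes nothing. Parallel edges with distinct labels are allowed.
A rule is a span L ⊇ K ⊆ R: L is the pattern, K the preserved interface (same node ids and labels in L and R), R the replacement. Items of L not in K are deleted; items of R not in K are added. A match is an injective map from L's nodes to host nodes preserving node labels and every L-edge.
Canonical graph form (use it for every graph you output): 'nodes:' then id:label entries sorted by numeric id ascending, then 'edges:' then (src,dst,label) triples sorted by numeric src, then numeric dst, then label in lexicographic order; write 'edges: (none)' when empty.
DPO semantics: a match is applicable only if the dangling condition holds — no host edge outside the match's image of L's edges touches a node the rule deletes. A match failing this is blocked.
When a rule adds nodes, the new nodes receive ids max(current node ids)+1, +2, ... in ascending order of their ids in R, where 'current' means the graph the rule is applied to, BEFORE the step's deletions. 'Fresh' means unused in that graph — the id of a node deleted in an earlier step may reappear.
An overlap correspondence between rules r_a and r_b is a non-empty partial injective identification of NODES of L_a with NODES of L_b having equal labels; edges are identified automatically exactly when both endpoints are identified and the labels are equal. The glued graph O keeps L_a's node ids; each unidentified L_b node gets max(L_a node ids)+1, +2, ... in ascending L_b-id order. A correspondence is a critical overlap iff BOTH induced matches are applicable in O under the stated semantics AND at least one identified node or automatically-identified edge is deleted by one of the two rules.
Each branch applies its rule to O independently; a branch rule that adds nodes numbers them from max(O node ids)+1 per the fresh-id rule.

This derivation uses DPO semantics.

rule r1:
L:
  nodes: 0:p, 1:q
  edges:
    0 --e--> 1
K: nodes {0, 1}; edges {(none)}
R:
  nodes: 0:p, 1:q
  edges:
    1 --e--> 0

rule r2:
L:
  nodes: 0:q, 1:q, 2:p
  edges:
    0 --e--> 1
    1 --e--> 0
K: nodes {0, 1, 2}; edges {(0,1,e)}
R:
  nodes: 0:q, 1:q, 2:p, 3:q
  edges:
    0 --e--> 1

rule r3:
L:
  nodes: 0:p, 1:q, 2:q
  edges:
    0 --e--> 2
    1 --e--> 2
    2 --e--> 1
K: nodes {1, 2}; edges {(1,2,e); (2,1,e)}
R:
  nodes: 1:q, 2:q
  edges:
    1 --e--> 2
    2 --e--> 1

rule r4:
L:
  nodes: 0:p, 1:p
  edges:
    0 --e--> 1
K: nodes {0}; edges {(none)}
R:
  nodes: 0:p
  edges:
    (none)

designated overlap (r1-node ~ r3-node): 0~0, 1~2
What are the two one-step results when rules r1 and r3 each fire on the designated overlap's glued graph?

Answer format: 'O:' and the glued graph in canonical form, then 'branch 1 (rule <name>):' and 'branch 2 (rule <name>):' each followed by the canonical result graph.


O:
nodes: 0:p, 1:q, 2:q
edges: (0,1,e); (1,2,e); (2,1,e)
branch 1 (rule r1):
nodes: 0:p, 1:q, 2:q
edges: (1,0,e); (1,2,e); (2,1,e)
branch 2 (rule r3):
nodes: 1:q, 2:q
edges: (1,2,e); (2,1,e)


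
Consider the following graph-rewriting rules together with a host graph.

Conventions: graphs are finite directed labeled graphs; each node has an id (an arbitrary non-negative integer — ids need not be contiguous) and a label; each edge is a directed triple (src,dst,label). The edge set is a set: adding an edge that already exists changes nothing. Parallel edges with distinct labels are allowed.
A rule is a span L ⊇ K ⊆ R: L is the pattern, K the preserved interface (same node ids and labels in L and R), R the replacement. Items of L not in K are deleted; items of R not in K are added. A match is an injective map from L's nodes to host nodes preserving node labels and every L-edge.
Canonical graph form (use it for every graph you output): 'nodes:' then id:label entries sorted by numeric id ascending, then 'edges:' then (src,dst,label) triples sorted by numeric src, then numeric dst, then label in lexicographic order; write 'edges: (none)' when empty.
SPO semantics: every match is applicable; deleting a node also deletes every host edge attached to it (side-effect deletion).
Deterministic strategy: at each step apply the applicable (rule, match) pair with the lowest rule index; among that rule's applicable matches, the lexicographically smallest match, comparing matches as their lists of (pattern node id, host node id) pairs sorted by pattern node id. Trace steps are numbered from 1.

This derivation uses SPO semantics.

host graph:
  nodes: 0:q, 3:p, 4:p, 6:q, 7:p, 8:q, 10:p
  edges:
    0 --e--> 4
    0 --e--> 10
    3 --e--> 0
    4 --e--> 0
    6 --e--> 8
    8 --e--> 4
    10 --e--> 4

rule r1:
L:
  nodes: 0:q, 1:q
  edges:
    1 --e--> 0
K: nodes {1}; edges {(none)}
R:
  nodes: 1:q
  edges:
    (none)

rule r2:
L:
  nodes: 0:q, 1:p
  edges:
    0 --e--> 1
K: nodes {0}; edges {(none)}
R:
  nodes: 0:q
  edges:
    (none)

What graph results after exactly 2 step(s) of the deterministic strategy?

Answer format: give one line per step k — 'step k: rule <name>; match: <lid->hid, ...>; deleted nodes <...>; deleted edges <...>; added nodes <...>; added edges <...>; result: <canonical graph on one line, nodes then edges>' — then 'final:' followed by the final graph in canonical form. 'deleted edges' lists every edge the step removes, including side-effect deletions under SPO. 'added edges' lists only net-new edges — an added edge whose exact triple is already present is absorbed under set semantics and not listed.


step 1: rule r1; match: 0->8, 1->6; deleted nodes 8; deleted edges (6,8,e); (8,4,e); added nodes (none); added edges (none); result: nodes: 0:q, 3:p, 4:p, 6:q, 7:p, 10:p edges: (0,4,e); (0,10,e); (3,0,e); (4,0,e); (10,4,e)
step 2: rule r2; match: 0->0, 1->4; deleted nodes 4; deleted edges (0,4,e); (4,0,e); (10,4,e); added nodes (none); added edges (none); result: nodes: 0:q, 3:p, 6:q, 7:p, 10:p edges: (0,10,e); (3,0,e)
final:
nodes: 0:q, 3:p, 6:q, 7:p, 10:p
edges: (0,10,e); (3,0,e)


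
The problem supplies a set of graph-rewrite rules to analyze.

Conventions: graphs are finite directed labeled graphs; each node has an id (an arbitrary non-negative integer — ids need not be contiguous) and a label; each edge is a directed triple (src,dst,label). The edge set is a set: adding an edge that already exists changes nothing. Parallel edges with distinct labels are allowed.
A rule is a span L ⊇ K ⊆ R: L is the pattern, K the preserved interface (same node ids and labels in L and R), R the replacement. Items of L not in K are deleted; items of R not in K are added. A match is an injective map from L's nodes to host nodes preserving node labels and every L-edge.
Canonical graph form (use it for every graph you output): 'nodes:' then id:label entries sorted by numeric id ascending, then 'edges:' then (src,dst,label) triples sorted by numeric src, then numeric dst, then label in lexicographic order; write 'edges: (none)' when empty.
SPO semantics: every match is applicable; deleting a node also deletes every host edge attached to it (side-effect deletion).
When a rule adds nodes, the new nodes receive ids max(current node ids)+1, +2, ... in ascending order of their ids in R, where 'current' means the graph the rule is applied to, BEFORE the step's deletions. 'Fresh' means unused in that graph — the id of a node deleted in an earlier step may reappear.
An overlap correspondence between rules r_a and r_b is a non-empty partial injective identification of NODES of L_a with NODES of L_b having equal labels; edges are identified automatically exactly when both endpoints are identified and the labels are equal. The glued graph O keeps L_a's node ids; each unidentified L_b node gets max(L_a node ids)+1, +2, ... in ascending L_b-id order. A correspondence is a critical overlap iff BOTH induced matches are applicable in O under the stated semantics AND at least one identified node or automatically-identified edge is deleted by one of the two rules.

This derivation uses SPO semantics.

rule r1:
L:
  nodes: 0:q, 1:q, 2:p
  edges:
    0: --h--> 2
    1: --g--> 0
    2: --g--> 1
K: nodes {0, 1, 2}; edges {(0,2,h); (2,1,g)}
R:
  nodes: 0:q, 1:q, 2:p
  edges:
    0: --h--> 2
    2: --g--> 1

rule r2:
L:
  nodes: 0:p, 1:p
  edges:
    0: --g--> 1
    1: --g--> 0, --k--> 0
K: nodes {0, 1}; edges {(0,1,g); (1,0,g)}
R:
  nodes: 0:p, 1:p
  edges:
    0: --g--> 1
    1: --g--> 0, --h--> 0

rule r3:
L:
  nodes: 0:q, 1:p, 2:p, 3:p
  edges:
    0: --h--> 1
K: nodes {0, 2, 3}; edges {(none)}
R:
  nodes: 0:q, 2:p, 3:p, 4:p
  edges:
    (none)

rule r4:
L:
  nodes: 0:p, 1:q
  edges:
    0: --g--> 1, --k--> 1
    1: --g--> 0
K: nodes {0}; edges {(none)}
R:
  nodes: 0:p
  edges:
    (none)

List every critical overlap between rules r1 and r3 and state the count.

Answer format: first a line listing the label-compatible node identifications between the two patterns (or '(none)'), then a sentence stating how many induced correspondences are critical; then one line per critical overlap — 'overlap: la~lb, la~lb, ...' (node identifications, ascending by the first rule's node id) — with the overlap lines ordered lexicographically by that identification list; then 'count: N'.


label-compatible node identifications between L(r1) and L(r3): 0~0, 1~0, 2~1, 2~2, 2~3
3 of the induced correspondences are critical overlaps of r1 and r3.
overlap: 0~0, 2~1
overlap: 1~0, 2~1
overlap: 2~1
count: 3


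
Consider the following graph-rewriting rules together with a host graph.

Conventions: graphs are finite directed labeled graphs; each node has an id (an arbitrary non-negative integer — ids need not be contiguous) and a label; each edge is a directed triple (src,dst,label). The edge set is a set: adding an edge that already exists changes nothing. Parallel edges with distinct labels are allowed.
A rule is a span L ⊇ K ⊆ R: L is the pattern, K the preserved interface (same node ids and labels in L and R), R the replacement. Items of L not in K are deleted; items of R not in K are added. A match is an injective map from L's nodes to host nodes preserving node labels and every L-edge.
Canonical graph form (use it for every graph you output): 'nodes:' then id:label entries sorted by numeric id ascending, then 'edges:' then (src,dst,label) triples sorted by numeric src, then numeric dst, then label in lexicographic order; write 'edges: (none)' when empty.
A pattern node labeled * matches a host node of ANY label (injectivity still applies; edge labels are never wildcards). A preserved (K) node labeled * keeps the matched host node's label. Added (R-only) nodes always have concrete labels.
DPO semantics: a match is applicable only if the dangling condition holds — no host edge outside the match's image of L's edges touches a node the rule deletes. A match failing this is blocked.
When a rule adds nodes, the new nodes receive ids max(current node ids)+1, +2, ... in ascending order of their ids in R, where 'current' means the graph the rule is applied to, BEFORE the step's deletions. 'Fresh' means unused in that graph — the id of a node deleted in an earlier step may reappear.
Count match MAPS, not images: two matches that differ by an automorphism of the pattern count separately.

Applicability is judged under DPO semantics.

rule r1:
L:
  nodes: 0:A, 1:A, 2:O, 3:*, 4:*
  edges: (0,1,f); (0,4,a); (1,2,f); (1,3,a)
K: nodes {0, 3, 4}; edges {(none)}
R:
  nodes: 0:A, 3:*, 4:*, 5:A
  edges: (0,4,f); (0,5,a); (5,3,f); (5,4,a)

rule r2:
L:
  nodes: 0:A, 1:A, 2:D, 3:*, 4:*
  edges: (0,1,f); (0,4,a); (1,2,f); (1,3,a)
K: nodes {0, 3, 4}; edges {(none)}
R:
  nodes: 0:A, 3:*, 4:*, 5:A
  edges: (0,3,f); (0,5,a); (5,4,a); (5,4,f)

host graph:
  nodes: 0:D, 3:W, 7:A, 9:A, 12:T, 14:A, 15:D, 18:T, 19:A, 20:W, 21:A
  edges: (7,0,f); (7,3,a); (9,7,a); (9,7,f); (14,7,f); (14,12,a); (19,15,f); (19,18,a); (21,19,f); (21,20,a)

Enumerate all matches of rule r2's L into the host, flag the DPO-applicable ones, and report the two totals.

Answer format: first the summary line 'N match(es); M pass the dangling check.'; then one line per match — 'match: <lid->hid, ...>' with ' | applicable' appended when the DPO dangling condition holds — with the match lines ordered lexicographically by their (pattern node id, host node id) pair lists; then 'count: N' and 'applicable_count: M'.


2 match(es); 1 pass the dangling check.
match: 0->14, 1->7, 2->0, 3->3, 4->12
match: 0->21, 1->19, 2->15, 3->18, 4->20 | applicable
count: 2
applicable_count: 1


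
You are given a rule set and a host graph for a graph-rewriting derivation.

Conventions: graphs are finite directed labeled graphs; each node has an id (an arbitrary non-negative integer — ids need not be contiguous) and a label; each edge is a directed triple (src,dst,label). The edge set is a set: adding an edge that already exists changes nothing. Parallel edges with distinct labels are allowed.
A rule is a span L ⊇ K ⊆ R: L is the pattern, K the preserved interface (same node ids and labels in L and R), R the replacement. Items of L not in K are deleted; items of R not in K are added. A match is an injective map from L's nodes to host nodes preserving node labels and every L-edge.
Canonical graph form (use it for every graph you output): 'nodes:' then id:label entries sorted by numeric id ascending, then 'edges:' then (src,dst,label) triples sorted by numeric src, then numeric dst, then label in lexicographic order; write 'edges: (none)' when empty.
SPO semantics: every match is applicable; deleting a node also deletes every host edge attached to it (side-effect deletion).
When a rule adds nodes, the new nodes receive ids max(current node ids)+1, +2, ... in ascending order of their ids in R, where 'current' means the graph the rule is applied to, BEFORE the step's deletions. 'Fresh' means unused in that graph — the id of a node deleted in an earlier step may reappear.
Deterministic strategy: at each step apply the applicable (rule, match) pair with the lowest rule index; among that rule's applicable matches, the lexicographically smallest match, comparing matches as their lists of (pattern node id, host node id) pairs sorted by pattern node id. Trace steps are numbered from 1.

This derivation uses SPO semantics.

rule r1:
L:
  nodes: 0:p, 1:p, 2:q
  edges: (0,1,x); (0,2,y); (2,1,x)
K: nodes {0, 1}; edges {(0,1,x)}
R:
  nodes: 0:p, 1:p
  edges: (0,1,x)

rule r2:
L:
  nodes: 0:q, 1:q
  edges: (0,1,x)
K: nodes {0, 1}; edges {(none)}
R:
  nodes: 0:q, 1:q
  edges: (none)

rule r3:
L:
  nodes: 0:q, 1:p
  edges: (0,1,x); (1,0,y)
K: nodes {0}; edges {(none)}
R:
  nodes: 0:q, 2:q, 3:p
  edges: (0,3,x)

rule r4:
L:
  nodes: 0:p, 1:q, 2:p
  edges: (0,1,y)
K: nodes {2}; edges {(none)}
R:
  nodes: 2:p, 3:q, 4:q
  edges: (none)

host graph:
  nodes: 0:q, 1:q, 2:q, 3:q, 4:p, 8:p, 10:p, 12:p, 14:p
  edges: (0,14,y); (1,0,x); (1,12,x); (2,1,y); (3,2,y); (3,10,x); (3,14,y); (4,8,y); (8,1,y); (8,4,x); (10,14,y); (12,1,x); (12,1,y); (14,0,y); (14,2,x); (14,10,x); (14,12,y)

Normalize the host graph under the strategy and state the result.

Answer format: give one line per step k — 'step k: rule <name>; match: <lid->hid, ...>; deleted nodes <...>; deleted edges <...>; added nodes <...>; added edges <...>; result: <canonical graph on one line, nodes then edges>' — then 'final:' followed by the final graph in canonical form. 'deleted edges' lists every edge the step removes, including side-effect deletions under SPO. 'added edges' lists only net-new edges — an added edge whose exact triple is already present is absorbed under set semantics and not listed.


step 1: rule r2; match: 0->1, 1->0; deleted nodes (none); deleted edges (1,0,x); added nodes (none); added edges (none); result: nodes: 0:q, 1:q, 2:q, 3:q, 4:p, 8:p, 10:p, 12:p, 14:p edges: (0,14,y); (1,12,x); (2,1,y); (3,2,y); (3,10,x); (3,14,y); (4,8,y); (8,1,y); (8,4,x); (10,14,y); (12,1,x); (12,1,y); (14,0,y); (14,2,x); (14,10,x); (14,12,y)
step 2: rule r3; match: 0->1, 1->12; deleted nodes 12; deleted edges (1,12,x); (12,1,x); (12,1,y); (14,12,y); added nodes 15, 16; added edges (1,16,x); result: nodes: 0:q, 1:q, 2:q, 3:q, 4:p, 8:p, 10:p, 14:p, 15:q, 16:p edges: (0,14,y); (1,16,x); (2,1,y); (3,2,y); (3,10,x); (3,14,y); (4,8,y); (8,1,y); (8,4,x); (10,14,y); (14,0,y); (14,2,x); (14,10,x)
step 3: rule r4; match: 0->8, 1->1, 2->4; deleted nodes 1, 8; deleted edges (1,16,x); (2,1,y); (4,8,y); (8,1,y); (8,4,x); added nodes 17, 18; added edges (none); result: nodes: 0:q, 2:q, 3:q, 4:p, 10:p, 14:p, 15:q, 16:p, 17:q, 18:q edges: (0,14,y); (3,2,y); (3,10,x); (3,14,y); (10,14,y); (14,0,y); (14,2,x); (14,10,x)
step 4: rule r4; match: 0->14, 1->0, 2->4; deleted nodes 0, 14; deleted edges (0,14,y); (3,14,y); (10,14,y); (14,0,y); (14,2,x); (14,10,x); added nodes 19, 20; added edges (none); result: nodes: 2:q, 3:q, 4:p, 10:p, 15:q, 16:p, 17:q, 18:q, 19:q, 20:q edges: (3,2,y); (3,10,x)
final:
nodes: 2:q, 3:q, 4:p, 10:p, 15:q, 16:p, 17:q, 18:q, 19:q, 20:q
edges: (3,2,y); (3,10,x)


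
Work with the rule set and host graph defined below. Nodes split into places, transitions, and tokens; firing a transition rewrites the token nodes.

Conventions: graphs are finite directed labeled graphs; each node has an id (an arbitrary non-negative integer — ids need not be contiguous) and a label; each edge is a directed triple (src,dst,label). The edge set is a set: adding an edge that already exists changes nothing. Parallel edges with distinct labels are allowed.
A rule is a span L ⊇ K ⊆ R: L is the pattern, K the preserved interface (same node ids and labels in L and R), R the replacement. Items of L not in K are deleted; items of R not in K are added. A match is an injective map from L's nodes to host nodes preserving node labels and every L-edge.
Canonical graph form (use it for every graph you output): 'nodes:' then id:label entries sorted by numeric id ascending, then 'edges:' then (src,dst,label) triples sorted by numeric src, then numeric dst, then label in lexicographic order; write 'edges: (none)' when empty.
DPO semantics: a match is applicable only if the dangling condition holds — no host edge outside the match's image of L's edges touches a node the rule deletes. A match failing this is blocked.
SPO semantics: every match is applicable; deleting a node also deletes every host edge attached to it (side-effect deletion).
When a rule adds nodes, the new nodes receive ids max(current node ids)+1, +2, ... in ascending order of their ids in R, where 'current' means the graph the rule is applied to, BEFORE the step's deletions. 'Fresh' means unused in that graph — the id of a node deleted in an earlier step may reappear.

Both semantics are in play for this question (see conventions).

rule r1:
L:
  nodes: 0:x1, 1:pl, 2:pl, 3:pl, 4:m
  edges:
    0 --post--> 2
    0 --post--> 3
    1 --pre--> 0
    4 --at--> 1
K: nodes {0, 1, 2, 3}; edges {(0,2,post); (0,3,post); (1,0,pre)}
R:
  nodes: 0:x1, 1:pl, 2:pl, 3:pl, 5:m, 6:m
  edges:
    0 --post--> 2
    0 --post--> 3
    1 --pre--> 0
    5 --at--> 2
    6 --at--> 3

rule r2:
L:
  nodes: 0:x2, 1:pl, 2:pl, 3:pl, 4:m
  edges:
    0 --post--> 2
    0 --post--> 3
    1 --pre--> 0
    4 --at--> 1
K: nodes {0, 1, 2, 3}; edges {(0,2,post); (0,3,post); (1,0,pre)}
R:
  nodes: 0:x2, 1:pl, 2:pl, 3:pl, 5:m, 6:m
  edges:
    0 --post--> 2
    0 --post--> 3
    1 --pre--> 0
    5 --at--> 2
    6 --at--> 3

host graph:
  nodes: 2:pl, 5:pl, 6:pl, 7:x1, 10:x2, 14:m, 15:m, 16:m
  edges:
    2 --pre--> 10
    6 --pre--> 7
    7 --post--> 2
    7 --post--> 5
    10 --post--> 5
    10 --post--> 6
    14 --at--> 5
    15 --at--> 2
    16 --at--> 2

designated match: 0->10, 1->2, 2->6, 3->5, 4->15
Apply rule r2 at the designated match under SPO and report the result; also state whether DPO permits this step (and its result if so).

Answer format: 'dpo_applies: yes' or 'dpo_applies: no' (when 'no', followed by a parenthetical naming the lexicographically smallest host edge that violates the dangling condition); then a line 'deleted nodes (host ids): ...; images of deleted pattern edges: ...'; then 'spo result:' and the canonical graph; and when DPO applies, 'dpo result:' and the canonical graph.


dpo_applies: yes
deleted nodes (host ids): 15; images of deleted pattern edges: (15,2,at)
spo result:
nodes: 2:pl, 5:pl, 6:pl, 7:x1, 10:x2, 14:m, 16:m, 17:m, 18:m
edges: (2,10,pre); (6,7,pre); (7,2,post); (7,5,post); (10,5,post); (10,6,post); (14,5,at); (16,2,at); (17,6,at); (18,5,at)
dpo result:
nodes: 2:pl, 5:pl, 6:pl, 7:x1, 10:x2, 14:m, 16:m, 17:m, 18:m
edges: (2,10,pre); (6,7,pre); (7,2,post); (7,5,post); (10,5,post); (10,6,post); (14,5,at); (16,2,at); (17,6,at); (18,5,at)


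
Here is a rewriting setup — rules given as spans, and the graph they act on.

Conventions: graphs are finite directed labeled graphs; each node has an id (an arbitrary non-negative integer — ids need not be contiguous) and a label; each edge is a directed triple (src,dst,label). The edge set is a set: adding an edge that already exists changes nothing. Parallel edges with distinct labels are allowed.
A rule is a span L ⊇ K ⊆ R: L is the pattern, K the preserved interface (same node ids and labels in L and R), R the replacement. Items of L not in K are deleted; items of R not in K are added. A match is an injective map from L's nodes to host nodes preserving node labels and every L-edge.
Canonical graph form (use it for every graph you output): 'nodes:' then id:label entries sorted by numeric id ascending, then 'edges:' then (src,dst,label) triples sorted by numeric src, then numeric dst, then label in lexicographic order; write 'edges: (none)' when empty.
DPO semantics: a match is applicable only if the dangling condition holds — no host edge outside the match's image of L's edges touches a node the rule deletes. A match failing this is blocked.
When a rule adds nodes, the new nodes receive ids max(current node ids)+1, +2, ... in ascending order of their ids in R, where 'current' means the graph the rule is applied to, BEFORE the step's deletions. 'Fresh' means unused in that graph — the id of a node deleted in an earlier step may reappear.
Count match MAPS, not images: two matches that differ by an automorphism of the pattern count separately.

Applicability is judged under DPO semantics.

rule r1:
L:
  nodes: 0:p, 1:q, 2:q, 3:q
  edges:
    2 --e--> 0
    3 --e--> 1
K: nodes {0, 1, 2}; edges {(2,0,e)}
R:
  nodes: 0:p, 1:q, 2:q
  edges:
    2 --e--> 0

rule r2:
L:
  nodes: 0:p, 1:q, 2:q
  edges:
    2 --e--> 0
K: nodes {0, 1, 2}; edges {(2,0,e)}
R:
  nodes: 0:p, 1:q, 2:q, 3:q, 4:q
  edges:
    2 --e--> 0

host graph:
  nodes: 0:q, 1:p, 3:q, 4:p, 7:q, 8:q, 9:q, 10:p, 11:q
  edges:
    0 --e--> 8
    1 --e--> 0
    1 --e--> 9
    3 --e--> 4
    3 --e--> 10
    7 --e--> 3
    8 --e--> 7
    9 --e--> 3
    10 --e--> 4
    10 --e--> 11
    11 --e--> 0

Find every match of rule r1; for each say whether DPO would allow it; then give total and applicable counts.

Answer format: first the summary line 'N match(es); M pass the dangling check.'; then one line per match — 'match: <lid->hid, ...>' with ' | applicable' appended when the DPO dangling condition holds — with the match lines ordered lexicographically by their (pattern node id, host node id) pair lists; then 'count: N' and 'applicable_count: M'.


6 match(es); 0 pass the dangling check.
match: 0->4, 1->0, 2->3, 3->11
match: 0->4, 1->7, 2->3, 3->8
match: 0->4, 1->8, 2->3, 3->0
match: 0->10, 1->0, 2->3, 3->11
match: 0->10, 1->7, 2->3, 3->8
match: 0->10, 1->8, 2->3, 3->0
count: 6
applicable_count: 0


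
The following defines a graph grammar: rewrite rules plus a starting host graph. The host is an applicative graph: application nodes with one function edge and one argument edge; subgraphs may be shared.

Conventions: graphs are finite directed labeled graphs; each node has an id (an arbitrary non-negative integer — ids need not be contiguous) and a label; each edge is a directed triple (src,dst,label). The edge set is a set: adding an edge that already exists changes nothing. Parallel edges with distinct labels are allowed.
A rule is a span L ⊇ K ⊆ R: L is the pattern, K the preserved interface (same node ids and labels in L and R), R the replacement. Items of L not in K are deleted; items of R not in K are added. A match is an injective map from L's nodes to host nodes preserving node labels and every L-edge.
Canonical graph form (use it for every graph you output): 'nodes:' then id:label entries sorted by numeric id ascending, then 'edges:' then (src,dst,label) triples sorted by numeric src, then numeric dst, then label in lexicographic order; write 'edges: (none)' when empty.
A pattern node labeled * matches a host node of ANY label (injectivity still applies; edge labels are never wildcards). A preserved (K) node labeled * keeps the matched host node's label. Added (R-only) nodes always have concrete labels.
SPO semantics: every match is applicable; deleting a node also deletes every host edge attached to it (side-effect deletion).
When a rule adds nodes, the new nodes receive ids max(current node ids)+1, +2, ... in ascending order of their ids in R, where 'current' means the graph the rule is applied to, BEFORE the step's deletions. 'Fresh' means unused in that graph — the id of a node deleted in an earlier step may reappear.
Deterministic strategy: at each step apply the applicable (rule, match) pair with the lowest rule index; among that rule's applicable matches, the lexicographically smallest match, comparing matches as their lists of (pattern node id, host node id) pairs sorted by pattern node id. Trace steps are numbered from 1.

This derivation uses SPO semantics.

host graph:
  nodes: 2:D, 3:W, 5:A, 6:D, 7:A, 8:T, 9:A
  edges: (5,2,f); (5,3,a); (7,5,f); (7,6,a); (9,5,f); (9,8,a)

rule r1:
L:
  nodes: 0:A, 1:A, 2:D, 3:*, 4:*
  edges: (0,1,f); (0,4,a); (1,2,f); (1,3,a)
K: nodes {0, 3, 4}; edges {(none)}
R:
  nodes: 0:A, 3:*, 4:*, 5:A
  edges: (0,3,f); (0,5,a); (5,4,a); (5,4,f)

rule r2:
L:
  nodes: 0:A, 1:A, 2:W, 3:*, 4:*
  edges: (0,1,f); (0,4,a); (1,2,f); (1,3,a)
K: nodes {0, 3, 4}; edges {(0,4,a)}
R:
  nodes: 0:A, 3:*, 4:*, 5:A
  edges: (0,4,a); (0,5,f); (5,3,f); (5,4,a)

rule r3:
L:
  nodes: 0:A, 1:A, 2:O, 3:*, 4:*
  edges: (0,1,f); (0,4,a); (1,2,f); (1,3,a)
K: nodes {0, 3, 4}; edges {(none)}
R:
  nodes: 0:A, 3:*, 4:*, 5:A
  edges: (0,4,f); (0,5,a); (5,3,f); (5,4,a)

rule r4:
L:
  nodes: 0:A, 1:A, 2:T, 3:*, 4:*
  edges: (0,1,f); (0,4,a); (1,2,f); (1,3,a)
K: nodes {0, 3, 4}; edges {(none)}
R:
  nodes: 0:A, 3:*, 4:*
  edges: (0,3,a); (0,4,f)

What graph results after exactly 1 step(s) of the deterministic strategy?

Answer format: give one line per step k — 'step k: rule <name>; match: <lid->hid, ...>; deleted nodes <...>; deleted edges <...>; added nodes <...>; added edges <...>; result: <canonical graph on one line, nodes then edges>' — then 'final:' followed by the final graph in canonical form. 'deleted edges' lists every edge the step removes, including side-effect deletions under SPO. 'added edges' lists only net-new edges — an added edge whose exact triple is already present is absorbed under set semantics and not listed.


step 1: rule r1; match: 0->7, 1->5, 2->2, 3->3, 4->6; deleted nodes 2, 5; deleted edges (5,2,f); (5,3,a); (7,5,f); (7,6,a); (9,5,f); added nodes 10; added edges (7,3,f); (7,10,a); (10,6,a); (10,6,f); result: nodes: 3:W, 6:D, 7:A, 8:T, 9:A, 10:A edges: (7,3,f); (7,10,a); (9,8,a); (10,6,a); (10,6,f)
final:
nodes: 3:W, 6:D, 7:A, 8:T, 9:A, 10:A
edges: (7,3,f); (7,10,a); (9,8,a); (10,6,a); (10,6,f)


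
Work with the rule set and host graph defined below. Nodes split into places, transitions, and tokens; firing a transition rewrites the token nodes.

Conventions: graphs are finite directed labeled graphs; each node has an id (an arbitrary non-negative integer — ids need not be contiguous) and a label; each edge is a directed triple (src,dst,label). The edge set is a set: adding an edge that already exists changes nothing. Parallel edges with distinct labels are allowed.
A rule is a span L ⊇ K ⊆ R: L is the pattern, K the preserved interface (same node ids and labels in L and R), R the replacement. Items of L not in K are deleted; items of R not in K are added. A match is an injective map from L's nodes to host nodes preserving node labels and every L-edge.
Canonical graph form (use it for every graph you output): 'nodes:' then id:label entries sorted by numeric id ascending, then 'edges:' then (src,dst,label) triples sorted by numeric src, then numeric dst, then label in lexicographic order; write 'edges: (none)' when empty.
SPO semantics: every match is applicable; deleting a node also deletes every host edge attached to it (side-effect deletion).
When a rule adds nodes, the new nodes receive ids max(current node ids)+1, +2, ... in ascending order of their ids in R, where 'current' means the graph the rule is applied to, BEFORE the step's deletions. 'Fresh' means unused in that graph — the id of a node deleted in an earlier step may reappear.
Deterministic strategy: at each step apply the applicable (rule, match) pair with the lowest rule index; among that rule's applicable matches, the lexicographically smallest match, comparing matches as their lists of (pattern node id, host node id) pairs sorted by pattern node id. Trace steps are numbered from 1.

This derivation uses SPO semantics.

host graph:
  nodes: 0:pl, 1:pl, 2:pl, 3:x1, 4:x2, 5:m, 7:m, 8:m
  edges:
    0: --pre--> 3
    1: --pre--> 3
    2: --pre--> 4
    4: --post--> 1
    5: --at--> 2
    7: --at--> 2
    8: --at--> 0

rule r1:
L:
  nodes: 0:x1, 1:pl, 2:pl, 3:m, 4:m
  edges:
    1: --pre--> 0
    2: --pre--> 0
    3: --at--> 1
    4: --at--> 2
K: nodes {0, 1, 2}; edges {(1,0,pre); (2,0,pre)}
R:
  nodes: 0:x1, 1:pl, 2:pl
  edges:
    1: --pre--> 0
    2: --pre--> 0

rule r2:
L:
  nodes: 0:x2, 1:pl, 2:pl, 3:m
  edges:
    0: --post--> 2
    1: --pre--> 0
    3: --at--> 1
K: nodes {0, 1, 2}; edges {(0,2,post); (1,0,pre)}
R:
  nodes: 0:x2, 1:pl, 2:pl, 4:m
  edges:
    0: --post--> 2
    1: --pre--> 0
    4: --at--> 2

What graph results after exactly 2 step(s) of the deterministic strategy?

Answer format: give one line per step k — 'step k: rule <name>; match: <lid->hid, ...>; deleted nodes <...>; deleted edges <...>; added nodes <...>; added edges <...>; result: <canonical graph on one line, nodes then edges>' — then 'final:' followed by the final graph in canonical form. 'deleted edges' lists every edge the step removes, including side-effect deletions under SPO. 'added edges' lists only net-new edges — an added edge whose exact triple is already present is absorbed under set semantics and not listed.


step 1: rule r2; match: 0->4, 1->2, 2->1, 3->5; deleted nodes 5; deleted edges (5,2,at); added nodes 9; added edges (9,1,at); result: nodes: 0:pl, 1:pl, 2:pl, 3:x1, 4:x2, 7:m, 8:m, 9:m edges: (0,3,pre); (1,3,pre); (2,4,pre); (4,1,post); (7,2,at); (8,0,at); (9,1,at)
step 2: rule r1; match: 0->3, 1->0, 2->1, 3->8, 4->9; deleted nodes 8, 9; deleted edges (8,0,at); (9,1,at); added nodes (none); added edges (none); result: nodes: 0:pl, 1:pl, 2:pl, 3:x1, 4:x2, 7:m edges: (0,3,pre); (1,3,pre); (2,4,pre); (4,1,post); (7,2,at)
final:
nodes: 0:pl, 1:pl, 2:pl, 3:x1, 4:x2, 7:m
edges: (0,3,pre); (1,3,pre); (2,4,pre); (4,1,post); (7,2,at)
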